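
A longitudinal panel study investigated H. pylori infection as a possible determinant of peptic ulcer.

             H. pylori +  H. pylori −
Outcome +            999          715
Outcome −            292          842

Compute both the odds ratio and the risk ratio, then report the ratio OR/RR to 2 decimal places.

Reading the table with exposure as columns: a = 999 (H. pylori +, case), b = 292 (H. pylori +, non-case), c = 715 (H. pylori −, case), d = 842.
OR = (999·842)/(292·715) = 841158/208780 = 4.02892
Risk in exposed = 999/1291 = 0.77382; risk in unexposed = 715/1557 = 0.45922; RR = 1.68509
OR/RR = 4.02892 / 1.68509 = 2.39093
The outcome is not rare, so the OR lies further from 1 than the RR.

2.39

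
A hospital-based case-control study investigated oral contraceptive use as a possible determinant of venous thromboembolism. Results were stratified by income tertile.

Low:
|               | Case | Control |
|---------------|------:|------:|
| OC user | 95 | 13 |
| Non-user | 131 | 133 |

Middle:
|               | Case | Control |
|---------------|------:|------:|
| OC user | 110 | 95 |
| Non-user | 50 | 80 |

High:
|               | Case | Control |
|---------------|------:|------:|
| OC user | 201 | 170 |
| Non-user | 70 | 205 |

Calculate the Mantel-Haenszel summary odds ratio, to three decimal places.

3.336

OR_MH = Σ(aᵢdᵢ/nᵢ) / Σ(bᵢcᵢ/nᵢ), where nᵢ is the stratum total.
Stratum 1 (Low): n = 372; a·d/n = 95·133/372 = 33.9651; b·c/n = 13·131/372 = 4.5780
Stratum 2 (Middle): n = 335; a·d/n = 110·80/335 = 26.2687; b·c/n = 95·50/335 = 14.1791
Stratum 3 (High): n = 646; a·d/n = 201·205/646 = 63.7848; b·c/n = 170·70/646 = 18.4211
OR_MH = (33.9651 + 26.2687 + 63.7848) / (4.5780 + 14.1791 + 18.4211) = 124.0185 / 37.1781 = 3.33579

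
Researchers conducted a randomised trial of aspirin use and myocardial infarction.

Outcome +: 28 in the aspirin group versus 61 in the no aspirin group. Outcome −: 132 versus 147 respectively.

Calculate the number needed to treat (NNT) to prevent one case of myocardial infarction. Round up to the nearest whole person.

9

Risk in treated group = 28/160 = 0.17500; risk in control = 61/208 = 0.29327.
Absolute risk reduction = 0.29327 − 0.17500 = 0.11827
NNT = 1 / ARR = 1 / 0.11827 = 8.455 → round up → 9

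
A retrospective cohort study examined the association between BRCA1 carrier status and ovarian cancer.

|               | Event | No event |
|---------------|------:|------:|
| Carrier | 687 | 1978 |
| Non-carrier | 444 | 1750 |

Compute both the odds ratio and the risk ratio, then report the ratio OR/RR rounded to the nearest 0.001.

1.075

Cells: a = 687, b = 1978, c = 444, d = 1750.
OR = (687·1750)/(1978·444) = 1202250/878232 = 1.36894
Risk in exposed = 687/2665 = 0.25779; risk in unexposed = 444/2194 = 0.20237; RR = 1.27383
OR/RR = 1.36894 / 1.27383 = 1.07466
The outcome is not rare, so the OR lies further from 1 than the RR.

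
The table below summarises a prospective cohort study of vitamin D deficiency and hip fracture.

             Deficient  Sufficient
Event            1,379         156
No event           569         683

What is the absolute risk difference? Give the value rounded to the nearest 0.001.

Reading the table with exposure as columns: a = 1379 (Deficient, case), b = 569 (Deficient, non-case), c = 156 (Sufficient, case), d = 683.
Risk in exposed = 1379/1948 = 0.707906; risk in unexposed = 156/839 = 0.185936.
Risk difference = 0.707906 − 0.185936 = 0.521970

0.522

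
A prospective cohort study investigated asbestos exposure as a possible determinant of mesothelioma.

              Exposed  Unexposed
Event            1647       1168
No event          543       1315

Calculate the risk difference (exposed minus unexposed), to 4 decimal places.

Reading the table with exposure as columns: a = 1647 (Exposed, case), b = 543 (Exposed, non-case), c = 1168 (Unexposed, case), d = 1315.
Risk in exposed = 1647/2190 = 0.752055; risk in unexposed = 1168/2483 = 0.470399.
Risk difference = 0.752055 − 0.470399 = 0.281656

0.2817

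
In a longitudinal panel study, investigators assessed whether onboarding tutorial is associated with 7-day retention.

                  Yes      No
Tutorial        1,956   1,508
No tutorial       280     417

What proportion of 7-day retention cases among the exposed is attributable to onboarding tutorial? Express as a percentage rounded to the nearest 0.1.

28.9

Cells: a = 1956, b = 1508, c = 280, d = 417.
Risk in exposed = 1956/3464 = 0.56467; risk in unexposed = 280/697 = 0.40172.
RR = 0.56467/0.40172 = 1.40561
AR% = (RR − 1)/RR × 100 = (1.40561 − 1)/1.40561 × 100 = 28.8567%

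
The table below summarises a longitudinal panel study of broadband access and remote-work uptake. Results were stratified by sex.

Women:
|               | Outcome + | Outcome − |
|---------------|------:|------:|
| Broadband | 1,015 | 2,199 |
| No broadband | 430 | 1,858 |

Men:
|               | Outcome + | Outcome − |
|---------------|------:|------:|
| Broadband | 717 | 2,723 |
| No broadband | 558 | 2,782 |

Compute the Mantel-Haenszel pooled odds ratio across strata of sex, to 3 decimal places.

1.609

OR_MH = Σ(aᵢdᵢ/nᵢ) / Σ(bᵢcᵢ/nᵢ), where nᵢ is the stratum total.
Stratum 1 (Women): n = 5502; a·d/n = 1015·1858/5502 = 342.7608; b·c/n = 2199·430/5502 = 171.8593
Stratum 2 (Men): n = 6780; a·d/n = 717·2782/6780 = 294.2027; b·c/n = 2723·558/6780 = 224.1053
OR_MH = (342.7608 + 294.2027) / (171.8593 + 224.1053) = 636.9635 / 395.9646 = 1.60864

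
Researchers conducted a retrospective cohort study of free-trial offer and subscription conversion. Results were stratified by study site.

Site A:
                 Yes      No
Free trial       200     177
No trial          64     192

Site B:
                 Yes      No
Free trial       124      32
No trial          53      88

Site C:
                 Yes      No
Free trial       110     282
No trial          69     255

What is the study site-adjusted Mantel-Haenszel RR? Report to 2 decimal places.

RR_MH = Σ(aᵢ·n₀ᵢ/nᵢ) / Σ(cᵢ·n₁ᵢ/nᵢ), with n₁ᵢ = aᵢ+bᵢ (exposed), n₀ᵢ = cᵢ+dᵢ (unexposed), nᵢ = n₁ᵢ+n₀ᵢ.
Stratum 1 (Site A): n₁ = 377, n₀ = 256, n = 633; a·n₀/n = 200·256/633 = 80.8847; c·n₁/n = 64·377/633 = 38.1169
Stratum 2 (Site B): n₁ = 156, n₀ = 141, n = 297; a·n₀/n = 124·141/297 = 58.8687; c·n₁/n = 53·156/297 = 27.8384
Stratum 3 (Site C): n₁ = 392, n₀ = 324, n = 716; a·n₀/n = 110·324/716 = 49.7765; c·n₁/n = 69·392/716 = 37.7765
RR_MH = (80.8847 + 58.8687 + 49.7765) / (38.1169 + 27.8384 + 37.7765) = 189.5299 / 103.7318 = 1.82711

1.83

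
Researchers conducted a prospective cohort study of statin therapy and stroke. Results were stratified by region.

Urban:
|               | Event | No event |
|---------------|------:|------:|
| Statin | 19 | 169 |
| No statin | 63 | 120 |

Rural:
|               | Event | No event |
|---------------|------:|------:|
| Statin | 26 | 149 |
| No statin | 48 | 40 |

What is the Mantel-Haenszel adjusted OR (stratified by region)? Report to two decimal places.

0.18

OR_MH = Σ(aᵢdᵢ/nᵢ) / Σ(bᵢcᵢ/nᵢ), where nᵢ is the stratum total.
Stratum 1 (Urban): n = 371; a·d/n = 19·120/371 = 6.1456; b·c/n = 169·63/371 = 28.6981
Stratum 2 (Rural): n = 263; a·d/n = 26·40/263 = 3.9544; b·c/n = 149·48/263 = 27.1939
OR_MH = (6.1456 + 3.9544) / (28.6981 + 27.1939) = 10.0999 / 55.8920 = 0.18070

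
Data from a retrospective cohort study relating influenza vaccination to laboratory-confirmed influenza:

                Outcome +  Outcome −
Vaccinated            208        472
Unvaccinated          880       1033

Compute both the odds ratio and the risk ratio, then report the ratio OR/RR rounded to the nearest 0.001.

Cells: a = 208, b = 472, c = 880, d = 1033.
OR = (208·1033)/(472·880) = 214864/415360 = 0.51730
Risk in exposed = 208/680 = 0.30588; risk in unexposed = 880/1913 = 0.46001; RR = 0.66495
OR/RR = 0.51730 / 0.66495 = 0.77795
The outcome is not rare, so the OR lies further from 1 than the RR.

0.778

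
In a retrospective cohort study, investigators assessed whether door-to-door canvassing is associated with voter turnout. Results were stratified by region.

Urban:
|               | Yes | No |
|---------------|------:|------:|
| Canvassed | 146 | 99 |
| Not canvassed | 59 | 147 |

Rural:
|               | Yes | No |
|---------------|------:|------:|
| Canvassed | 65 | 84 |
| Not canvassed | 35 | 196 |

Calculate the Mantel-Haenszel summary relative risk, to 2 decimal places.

RR_MH = Σ(aᵢ·n₀ᵢ/nᵢ) / Σ(cᵢ·n₁ᵢ/nᵢ), with n₁ᵢ = aᵢ+bᵢ (exposed), n₀ᵢ = cᵢ+dᵢ (unexposed), nᵢ = n₁ᵢ+n₀ᵢ.
Stratum 1 (Urban): n₁ = 245, n₀ = 206, n = 451; a·n₀/n = 146·206/451 = 66.6874; c·n₁/n = 59·245/451 = 32.0510
Stratum 2 (Rural): n₁ = 149, n₀ = 231, n = 380; a·n₀/n = 65·231/380 = 39.5132; c·n₁/n = 35·149/380 = 13.7237
RR_MH = (66.6874 + 39.5132) / (32.0510 + 13.7237) = 106.2005 / 45.7747 = 2.32007

2.32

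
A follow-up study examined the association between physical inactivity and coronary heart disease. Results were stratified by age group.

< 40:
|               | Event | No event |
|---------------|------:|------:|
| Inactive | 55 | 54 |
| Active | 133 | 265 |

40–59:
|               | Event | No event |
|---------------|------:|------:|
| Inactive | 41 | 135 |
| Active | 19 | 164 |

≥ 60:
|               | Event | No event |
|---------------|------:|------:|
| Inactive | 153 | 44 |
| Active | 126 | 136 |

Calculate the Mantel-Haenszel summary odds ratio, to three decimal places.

2.780

OR_MH = Σ(aᵢdᵢ/nᵢ) / Σ(bᵢcᵢ/nᵢ), where nᵢ is the stratum total.
Stratum 1 (< 40): n = 507; a·d/n = 55·265/507 = 28.7475; b·c/n = 54·133/507 = 14.1657
Stratum 2 (40–59): n = 359; a·d/n = 41·164/359 = 18.7298; b·c/n = 135·19/359 = 7.1448
Stratum 3 (≥ 60): n = 459; a·d/n = 153·136/459 = 45.3333; b·c/n = 44·126/459 = 12.0784
OR_MH = (28.7475 + 18.7298 + 45.3333) / (14.1657 + 7.1448 + 12.0784) = 92.8107 / 33.3890 = 2.77968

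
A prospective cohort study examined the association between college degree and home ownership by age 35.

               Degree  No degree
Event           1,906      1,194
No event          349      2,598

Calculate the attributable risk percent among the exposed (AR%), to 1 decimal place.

Reading the table with exposure as columns: a = 1906 (Degree, case), b = 349 (Degree, non-case), c = 1194 (No degree, case), d = 2598.
Risk in exposed = 1906/2255 = 0.84523; risk in unexposed = 1194/3792 = 0.31487.
RR = 0.84523/0.31487 = 2.68436
AR% = (RR − 1)/RR × 100 = (2.68436 − 1)/2.68436 × 100 = 62.7471%

62.7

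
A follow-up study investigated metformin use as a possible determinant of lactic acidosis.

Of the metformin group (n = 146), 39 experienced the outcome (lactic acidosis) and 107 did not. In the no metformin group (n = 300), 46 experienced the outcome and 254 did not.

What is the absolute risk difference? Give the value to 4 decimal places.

From the description: a = 39, b = 107, c = 46, d = 254.
Risk in exposed = 39/146 = 0.267123; risk in unexposed = 46/300 = 0.153333.
Risk difference = 0.267123 − 0.153333 = 0.113790

0.1138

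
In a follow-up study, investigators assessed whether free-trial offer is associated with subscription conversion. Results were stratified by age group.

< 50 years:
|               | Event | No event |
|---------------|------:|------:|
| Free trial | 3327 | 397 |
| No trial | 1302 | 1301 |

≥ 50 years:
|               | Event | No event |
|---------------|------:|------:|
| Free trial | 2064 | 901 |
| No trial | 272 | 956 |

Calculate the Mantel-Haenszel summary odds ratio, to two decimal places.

8.24

OR_MH = Σ(aᵢdᵢ/nᵢ) / Σ(bᵢcᵢ/nᵢ), where nᵢ is the stratum total.
Stratum 1 (< 50 years): n = 6327; a·d/n = 3327·1301/6327 = 684.1200; b·c/n = 397·1302/6327 = 81.6965
Stratum 2 (≥ 50 years): n = 4193; a·d/n = 2064·956/4193 = 470.5900; b·c/n = 901·272/4193 = 58.4479
OR_MH = (684.1200 + 470.5900) / (81.6965 + 58.4479) = 1154.7100 / 140.1444 = 8.23943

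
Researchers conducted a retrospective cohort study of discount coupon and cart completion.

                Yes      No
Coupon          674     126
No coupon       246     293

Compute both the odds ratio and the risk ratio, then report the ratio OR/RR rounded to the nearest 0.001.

Cells: a = 674, b = 126, c = 246, d = 293.
OR = (674·293)/(126·246) = 197482/30996 = 6.37121
Risk in exposed = 674/800 = 0.84250; risk in unexposed = 246/539 = 0.45640; RR = 1.84597
OR/RR = 6.37121 / 1.84597 = 3.45142
The outcome is not rare, so the OR lies further from 1 than the RR.

3.451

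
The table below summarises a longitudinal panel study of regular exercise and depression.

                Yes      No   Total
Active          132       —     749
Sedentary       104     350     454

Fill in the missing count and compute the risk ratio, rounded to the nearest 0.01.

The missing cell is in the exposed row: 749 − 132 = 617.
So a = 132, b = 617, c = 104, d = 350.
RR = [a/(a+b)] / [c/(c+d)] = (132/749) / (104/454) = 0.17623/0.22907 = 0.76933

0.77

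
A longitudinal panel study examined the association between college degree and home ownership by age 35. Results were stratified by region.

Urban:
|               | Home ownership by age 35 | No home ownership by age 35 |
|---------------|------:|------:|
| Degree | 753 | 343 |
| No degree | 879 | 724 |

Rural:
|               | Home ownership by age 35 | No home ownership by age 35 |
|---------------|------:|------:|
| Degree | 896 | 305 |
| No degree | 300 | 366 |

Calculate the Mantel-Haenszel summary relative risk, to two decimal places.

RR_MH = Σ(aᵢ·n₀ᵢ/nᵢ) / Σ(cᵢ·n₁ᵢ/nᵢ), with n₁ᵢ = aᵢ+bᵢ (exposed), n₀ᵢ = cᵢ+dᵢ (unexposed), nᵢ = n₁ᵢ+n₀ᵢ.
Stratum 1 (Urban): n₁ = 1096, n₀ = 1603, n = 2699; a·n₀/n = 753·1603/2699 = 447.2245; c·n₁/n = 879·1096/2699 = 356.9411
Stratum 2 (Rural): n₁ = 1201, n₀ = 666, n = 1867; a·n₀/n = 896·666/1867 = 319.6229; c·n₁/n = 300·1201/1867 = 192.9834
RR_MH = (447.2245 + 319.6229) / (356.9411 + 192.9834) = 766.8475 / 549.9245 = 1.39446

1.39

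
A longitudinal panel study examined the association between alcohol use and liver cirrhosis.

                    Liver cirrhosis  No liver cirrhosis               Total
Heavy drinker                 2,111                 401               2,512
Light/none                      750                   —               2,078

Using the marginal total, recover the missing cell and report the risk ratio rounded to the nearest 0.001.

The missing cell is in the unexposed row: 2078 − 750 = 1328.
So a = 2111, b = 401, c = 750, d = 1328.
RR = [a/(a+b)] / [c/(c+d)] = (2111/2512) / (750/2078) = 0.84037/0.36092 = 2.32837

2.328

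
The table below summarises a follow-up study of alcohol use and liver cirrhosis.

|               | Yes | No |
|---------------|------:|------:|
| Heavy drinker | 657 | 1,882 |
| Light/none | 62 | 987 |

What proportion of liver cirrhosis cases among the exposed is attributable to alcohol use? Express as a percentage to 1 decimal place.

Cells: a = 657, b = 1882, c = 62, d = 987.
Risk in exposed = 657/2539 = 0.25876; risk in unexposed = 62/1049 = 0.05910.
RR = 0.25876/0.05910 = 4.37811
AR% = (RR − 1)/RR × 100 = (4.37811 − 1)/4.37811 × 100 = 77.1591%

77.2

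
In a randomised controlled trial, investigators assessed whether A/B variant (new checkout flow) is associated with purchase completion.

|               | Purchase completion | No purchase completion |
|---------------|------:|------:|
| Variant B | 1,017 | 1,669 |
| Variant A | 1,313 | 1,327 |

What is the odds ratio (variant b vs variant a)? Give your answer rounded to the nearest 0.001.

Cells: a = 1017, b = 1669, c = 1313, d = 1327.
OR = (a·d)/(b·c) = (1017 × 1327) / (1669 × 1313) = 1349559 / 2191397 = 0.61584
Exposure is associated with lower odds of purchase completion (OR = 0.62 < 1).

0.616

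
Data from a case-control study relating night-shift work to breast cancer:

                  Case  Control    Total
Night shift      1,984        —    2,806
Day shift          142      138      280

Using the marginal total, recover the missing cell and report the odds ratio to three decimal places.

2.346

The missing cell is in the exposed row: 2806 − 1984 = 822.
So a = 1984, b = 822, c = 142, d = 138.
OR = (a·d)/(b·c) = (1984 × 138) / (822 × 142) = 273792 / 116724 = 2.34564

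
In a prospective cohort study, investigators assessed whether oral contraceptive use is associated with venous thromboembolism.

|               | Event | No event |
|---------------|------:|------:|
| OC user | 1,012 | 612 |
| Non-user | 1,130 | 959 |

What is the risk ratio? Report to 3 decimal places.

Cells: a = 1012, b = 612, c = 1130, d = 959.
Risk in exposed = 1012/1624 = 0.62315; risk in unexposed = 1130/2089 = 0.54093.
RR = 0.62315 / 0.54093 = 1.15201
The risk among the exposed is 1.15 times that among the unexposed.

1.152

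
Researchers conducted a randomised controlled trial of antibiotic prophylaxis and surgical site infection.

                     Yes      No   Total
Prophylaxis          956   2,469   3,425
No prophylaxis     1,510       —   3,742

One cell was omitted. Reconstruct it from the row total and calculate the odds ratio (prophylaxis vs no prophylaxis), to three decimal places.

The missing cell is in the unexposed row: 3742 − 1510 = 2232.
So a = 956, b = 2469, c = 1510, d = 2232.
OR = (a·d)/(b·c) = (956 × 2232) / (2469 × 1510) = 2133792 / 3728190 = 0.57234

0.572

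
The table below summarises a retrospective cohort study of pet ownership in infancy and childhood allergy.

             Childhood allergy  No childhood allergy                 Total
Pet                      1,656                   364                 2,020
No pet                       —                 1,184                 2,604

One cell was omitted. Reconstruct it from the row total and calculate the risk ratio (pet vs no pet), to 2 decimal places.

The missing cell is in the unexposed row: 2604 − 1184 = 1420.
So a = 1656, b = 364, c = 1420, d = 1184.
RR = [a/(a+b)] / [c/(c+d)] = (1656/2020) / (1420/2604) = 0.81980/0.54531 = 1.50336

1.50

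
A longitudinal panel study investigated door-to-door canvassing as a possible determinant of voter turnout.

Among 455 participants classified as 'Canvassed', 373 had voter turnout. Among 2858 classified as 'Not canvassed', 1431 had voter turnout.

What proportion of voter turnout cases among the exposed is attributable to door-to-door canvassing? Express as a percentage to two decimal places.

38.92

From the description: a = 373, b = 82, c = 1431, d = 1427.
Risk in exposed = 373/455 = 0.81978; risk in unexposed = 1431/2858 = 0.50070.
RR = 0.81978/0.50070 = 1.63727
AR% = (RR − 1)/RR × 100 = (1.63727 − 1)/1.63727 × 100 = 38.9227%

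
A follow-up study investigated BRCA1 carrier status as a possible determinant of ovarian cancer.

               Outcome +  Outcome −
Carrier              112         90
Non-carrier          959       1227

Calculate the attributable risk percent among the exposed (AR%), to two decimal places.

20.88

Cells: a = 112, b = 90, c = 959, d = 1227.
Risk in exposed = 112/202 = 0.55446; risk in unexposed = 959/2186 = 0.43870.
RR = 0.55446/0.43870 = 1.26386
AR% = (RR − 1)/RR × 100 = (1.26386 − 1)/1.26386 × 100 = 20.8772%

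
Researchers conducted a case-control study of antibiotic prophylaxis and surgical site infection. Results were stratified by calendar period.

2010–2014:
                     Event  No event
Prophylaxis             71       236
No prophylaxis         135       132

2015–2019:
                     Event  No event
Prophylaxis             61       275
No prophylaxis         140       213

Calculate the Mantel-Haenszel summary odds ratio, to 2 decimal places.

0.32

OR_MH = Σ(aᵢdᵢ/nᵢ) / Σ(bᵢcᵢ/nᵢ), where nᵢ is the stratum total.
Stratum 1 (2010–2014): n = 574; a·d/n = 71·132/574 = 16.3275; b·c/n = 236·135/574 = 55.5052
Stratum 2 (2015–2019): n = 689; a·d/n = 61·213/689 = 18.8578; b·c/n = 275·140/689 = 55.8781
OR_MH = (16.3275 + 18.8578) / (55.5052 + 55.8781) = 35.1853 / 111.3833 = 0.31589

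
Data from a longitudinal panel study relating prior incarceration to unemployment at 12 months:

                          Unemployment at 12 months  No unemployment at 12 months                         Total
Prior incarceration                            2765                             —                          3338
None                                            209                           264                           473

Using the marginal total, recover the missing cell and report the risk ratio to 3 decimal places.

The missing cell is in the exposed row: 3338 − 2765 = 573.
So a = 2765, b = 573, c = 209, d = 264.
RR = [a/(a+b)] / [c/(c+d)] = (2765/3338) / (209/473) = 0.82834/0.44186 = 1.87466

1.875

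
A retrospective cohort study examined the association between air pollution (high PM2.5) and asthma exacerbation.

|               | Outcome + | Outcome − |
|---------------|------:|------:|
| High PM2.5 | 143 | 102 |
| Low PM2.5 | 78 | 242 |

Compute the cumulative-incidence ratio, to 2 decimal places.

Cells: a = 143, b = 102, c = 78, d = 242.
Risk in exposed = 143/245 = 0.58367; risk in unexposed = 78/320 = 0.24375.
RR = 0.58367 / 0.24375 = 2.39456
The risk among the exposed is 2.39 times that among the unexposed.

2.39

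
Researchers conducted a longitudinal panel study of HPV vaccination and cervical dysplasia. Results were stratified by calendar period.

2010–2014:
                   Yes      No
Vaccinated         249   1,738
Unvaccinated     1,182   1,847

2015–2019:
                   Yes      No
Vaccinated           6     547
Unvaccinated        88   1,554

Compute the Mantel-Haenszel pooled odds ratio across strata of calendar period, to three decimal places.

0.222

OR_MH = Σ(aᵢdᵢ/nᵢ) / Σ(bᵢcᵢ/nᵢ), where nᵢ is the stratum total.
Stratum 1 (2010–2014): n = 5016; a·d/n = 249·1847/5016 = 91.6872; b·c/n = 1738·1182/5016 = 409.5526
Stratum 2 (2015–2019): n = 2195; a·d/n = 6·1554/2195 = 4.2478; b·c/n = 547·88/2195 = 21.9298
OR_MH = (91.6872 + 4.2478) / (409.5526 + 21.9298) = 95.9350 / 431.4825 = 0.22234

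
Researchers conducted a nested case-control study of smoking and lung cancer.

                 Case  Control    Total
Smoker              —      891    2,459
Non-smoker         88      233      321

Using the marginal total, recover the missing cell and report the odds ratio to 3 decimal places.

4.660

The missing cell is in the exposed row: 2459 − 891 = 1568.
So a = 1568, b = 891, c = 88, d = 233.
OR = (a·d)/(b·c) = (1568 × 233) / (891 × 88) = 365344 / 78408 = 4.65952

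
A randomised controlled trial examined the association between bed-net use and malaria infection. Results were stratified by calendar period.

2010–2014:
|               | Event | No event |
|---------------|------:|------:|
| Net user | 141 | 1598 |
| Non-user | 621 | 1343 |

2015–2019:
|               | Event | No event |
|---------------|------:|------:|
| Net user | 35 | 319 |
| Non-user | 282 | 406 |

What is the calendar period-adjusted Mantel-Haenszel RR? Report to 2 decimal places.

RR_MH = Σ(aᵢ·n₀ᵢ/nᵢ) / Σ(cᵢ·n₁ᵢ/nᵢ), with n₁ᵢ = aᵢ+bᵢ (exposed), n₀ᵢ = cᵢ+dᵢ (unexposed), nᵢ = n₁ᵢ+n₀ᵢ.
Stratum 1 (2010–2014): n₁ = 1739, n₀ = 1964, n = 3703; a·n₀/n = 141·1964/3703 = 74.7837; c·n₁/n = 621·1739/3703 = 291.6335
Stratum 2 (2015–2019): n₁ = 354, n₀ = 688, n = 1042; a·n₀/n = 35·688/1042 = 23.1094; c·n₁/n = 282·354/1042 = 95.8042
RR_MH = (74.7837 + 23.1094) / (291.6335 + 95.8042) = 97.8931 / 387.4378 = 0.25267

0.25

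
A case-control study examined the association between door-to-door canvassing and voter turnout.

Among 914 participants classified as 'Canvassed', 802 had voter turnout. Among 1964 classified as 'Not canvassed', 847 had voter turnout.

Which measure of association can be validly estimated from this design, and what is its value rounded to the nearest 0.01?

9.44

From the description: a = 802, b = 112, c = 847, d = 1117.
This is a case-control study: participants were sampled on outcome status, so risks in the source population cannot be estimated directly — relative risk is not valid here. The odds ratio is the appropriate measure.
OR = (a·d)/(b·c) = (802 × 1117) / (112 × 847) = 895834 / 94864 = 9.44335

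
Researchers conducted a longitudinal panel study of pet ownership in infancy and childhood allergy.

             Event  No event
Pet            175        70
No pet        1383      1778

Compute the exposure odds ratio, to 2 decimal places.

Cells: a = 175, b = 70, c = 1383, d = 1778.
OR = (a·d)/(b·c) = (175 × 1778) / (70 × 1383) = 311150 / 96810 = 3.21403
The odds of childhood allergy are about 3.21 times as high in the pet group.

3.21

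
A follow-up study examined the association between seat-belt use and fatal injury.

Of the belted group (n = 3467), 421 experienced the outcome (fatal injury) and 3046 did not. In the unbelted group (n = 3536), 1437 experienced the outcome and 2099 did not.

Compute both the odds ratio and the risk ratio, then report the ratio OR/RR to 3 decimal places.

0.676

From the description: a = 421, b = 3046, c = 1437, d = 2099.
OR = (421·2099)/(3046·1437) = 883679/4377102 = 0.20189
Risk in exposed = 421/3467 = 0.12143; risk in unexposed = 1437/3536 = 0.40639; RR = 0.29880
OR/RR = 0.20189 / 0.29880 = 0.67565
The outcome is not rare, so the OR lies further from 1 than the RR.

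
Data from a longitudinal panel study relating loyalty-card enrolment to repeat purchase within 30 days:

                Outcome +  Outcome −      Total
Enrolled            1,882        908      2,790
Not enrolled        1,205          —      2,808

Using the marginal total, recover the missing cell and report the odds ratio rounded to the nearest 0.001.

2.757

The missing cell is in the unexposed row: 2808 − 1205 = 1603.
So a = 1882, b = 908, c = 1205, d = 1603.
OR = (a·d)/(b·c) = (1882 × 1603) / (908 × 1205) = 3016846 / 1094140 = 2.75728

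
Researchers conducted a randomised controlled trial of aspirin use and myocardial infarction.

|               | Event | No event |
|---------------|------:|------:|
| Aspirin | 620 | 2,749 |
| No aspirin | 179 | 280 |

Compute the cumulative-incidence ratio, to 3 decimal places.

Cells: a = 620, b = 2749, c = 179, d = 280.
Risk in exposed = 620/3369 = 0.18403; risk in unexposed = 179/459 = 0.38998.
RR = 0.18403 / 0.38998 = 0.47190
The risk is 53% lower among the exposed than among the unexposed.

0.472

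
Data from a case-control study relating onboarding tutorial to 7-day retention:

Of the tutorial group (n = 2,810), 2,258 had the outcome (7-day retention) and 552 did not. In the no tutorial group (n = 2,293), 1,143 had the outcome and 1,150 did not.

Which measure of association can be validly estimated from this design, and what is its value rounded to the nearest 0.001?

4.116

From the description: a = 2258, b = 552, c = 1143, d = 1150.
This is a case-control study: participants were sampled on outcome status, so risks in the source population cannot be estimated directly — relative risk is not valid here. The odds ratio is the appropriate measure.
OR = (a·d)/(b·c) = (2258 × 1150) / (552 × 1143) = 2596700 / 630936 = 4.11563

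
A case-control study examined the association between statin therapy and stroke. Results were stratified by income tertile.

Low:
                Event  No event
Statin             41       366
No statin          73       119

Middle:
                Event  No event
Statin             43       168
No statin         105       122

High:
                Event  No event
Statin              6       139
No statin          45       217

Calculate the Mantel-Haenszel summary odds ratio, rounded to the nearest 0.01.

OR_MH = Σ(aᵢdᵢ/nᵢ) / Σ(bᵢcᵢ/nᵢ), where nᵢ is the stratum total.
Stratum 1 (Low): n = 599; a·d/n = 41·119/599 = 8.1452; b·c/n = 366·73/599 = 44.6043
Stratum 2 (Middle): n = 438; a·d/n = 43·122/438 = 11.9772; b·c/n = 168·105/438 = 40.2740
Stratum 3 (High): n = 407; a·d/n = 6·217/407 = 3.1990; b·c/n = 139·45/407 = 15.3686
OR_MH = (8.1452 + 11.9772 + 3.1990) / (44.6043 + 40.2740 + 15.3686) = 23.3214 / 100.2469 = 0.23264

0.23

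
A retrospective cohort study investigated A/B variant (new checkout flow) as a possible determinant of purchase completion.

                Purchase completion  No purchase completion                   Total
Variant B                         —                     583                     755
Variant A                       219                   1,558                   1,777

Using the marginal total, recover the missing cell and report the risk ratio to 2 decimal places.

1.85

The missing cell is in the exposed row: 755 − 583 = 172.
So a = 172, b = 583, c = 219, d = 1558.
RR = [a/(a+b)] / [c/(c+d)] = (172/755) / (219/1777) = 0.22781/0.12324 = 1.84852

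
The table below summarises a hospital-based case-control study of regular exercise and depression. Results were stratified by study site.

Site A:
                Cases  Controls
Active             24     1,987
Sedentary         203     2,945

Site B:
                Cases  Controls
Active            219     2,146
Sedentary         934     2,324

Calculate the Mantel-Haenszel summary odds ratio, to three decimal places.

0.240

OR_MH = Σ(aᵢdᵢ/nᵢ) / Σ(bᵢcᵢ/nᵢ), where nᵢ is the stratum total.
Stratum 1 (Site A): n = 5159; a·d/n = 24·2945/5159 = 13.7003; b·c/n = 1987·203/5159 = 78.1859
Stratum 2 (Site B): n = 5623; a·d/n = 219·2324/5623 = 90.5132; b·c/n = 2146·934/5623 = 356.4581
OR_MH = (13.7003 + 90.5132) / (78.1859 + 356.4581) = 104.2136 / 434.6440 = 0.23977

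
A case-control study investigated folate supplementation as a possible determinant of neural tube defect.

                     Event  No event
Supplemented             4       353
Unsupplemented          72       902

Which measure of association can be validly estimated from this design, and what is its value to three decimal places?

Cells: a = 4, b = 353, c = 72, d = 902.
This is a case-control study: participants were sampled on outcome status, so risks in the source population cannot be estimated directly — relative risk is not valid here. The odds ratio is the appropriate measure.
OR = (a·d)/(b·c) = (4 × 902) / (353 × 72) = 3608 / 25416 = 0.14196

0.142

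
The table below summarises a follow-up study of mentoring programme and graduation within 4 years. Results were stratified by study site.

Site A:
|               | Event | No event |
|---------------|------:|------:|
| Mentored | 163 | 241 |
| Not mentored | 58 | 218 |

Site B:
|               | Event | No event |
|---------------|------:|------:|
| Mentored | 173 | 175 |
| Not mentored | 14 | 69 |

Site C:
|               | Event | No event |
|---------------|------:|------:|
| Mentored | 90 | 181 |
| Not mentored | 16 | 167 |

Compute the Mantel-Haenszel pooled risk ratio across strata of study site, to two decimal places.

2.45

RR_MH = Σ(aᵢ·n₀ᵢ/nᵢ) / Σ(cᵢ·n₁ᵢ/nᵢ), with n₁ᵢ = aᵢ+bᵢ (exposed), n₀ᵢ = cᵢ+dᵢ (unexposed), nᵢ = n₁ᵢ+n₀ᵢ.
Stratum 1 (Site A): n₁ = 404, n₀ = 276, n = 680; a·n₀/n = 163·276/680 = 66.1588; c·n₁/n = 58·404/680 = 34.4588
Stratum 2 (Site B): n₁ = 348, n₀ = 83, n = 431; a·n₀/n = 173·83/431 = 33.3155; c·n₁/n = 14·348/431 = 11.3039
Stratum 3 (Site C): n₁ = 271, n₀ = 183, n = 454; a·n₀/n = 90·183/454 = 36.2775; c·n₁/n = 16·271/454 = 9.5507
RR_MH = (66.1588 + 33.3155 + 36.2775) / (34.4588 + 11.3039 + 9.5507) = 135.7519 / 55.3134 = 2.45423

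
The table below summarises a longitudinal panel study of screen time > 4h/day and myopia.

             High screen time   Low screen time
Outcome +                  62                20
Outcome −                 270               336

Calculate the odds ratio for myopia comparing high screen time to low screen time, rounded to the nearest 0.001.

Reading the table with exposure as columns: a = 62 (High screen time, case), b = 270 (High screen time, non-case), c = 20 (Low screen time, case), d = 336.
OR = (a·d)/(b·c) = (62 × 336) / (270 × 20) = 20832 / 5400 = 3.85778
The odds of myopia are about 3.86 times as high in the high screen time group.

3.858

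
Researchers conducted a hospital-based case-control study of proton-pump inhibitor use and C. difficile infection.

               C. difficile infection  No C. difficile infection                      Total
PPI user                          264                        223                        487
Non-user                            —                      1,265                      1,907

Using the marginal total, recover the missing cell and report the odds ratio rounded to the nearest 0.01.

The missing cell is in the unexposed row: 1907 − 1265 = 642.
So a = 264, b = 223, c = 642, d = 1265.
OR = (a·d)/(b·c) = (264 × 1265) / (223 × 642) = 333960 / 143166 = 2.33268

2.33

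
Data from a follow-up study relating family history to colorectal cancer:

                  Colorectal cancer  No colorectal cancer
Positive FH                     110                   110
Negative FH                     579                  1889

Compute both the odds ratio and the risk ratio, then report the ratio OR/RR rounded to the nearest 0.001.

1.531

Cells: a = 110, b = 110, c = 579, d = 1889.
OR = (110·1889)/(110·579) = 207790/63690 = 3.26252
Risk in exposed = 110/220 = 0.50000; risk in unexposed = 579/2468 = 0.23460; RR = 2.13126
OR/RR = 3.26252 / 2.13126 = 1.53079
The outcome is not rare, so the OR lies further from 1 than the RR.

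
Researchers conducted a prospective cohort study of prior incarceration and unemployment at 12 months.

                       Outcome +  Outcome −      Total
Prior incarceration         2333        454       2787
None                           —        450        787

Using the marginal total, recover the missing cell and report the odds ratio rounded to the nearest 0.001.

6.862

The missing cell is in the unexposed row: 787 − 450 = 337.
So a = 2333, b = 454, c = 337, d = 450.
OR = (a·d)/(b·c) = (2333 × 450) / (454 × 337) = 1049850 / 152998 = 6.86185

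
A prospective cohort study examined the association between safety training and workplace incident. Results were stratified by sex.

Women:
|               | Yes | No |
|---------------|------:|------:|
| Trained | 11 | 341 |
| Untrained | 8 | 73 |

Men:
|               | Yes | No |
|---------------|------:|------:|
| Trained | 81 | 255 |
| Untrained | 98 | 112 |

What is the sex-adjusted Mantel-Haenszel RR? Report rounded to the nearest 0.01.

RR_MH = Σ(aᵢ·n₀ᵢ/nᵢ) / Σ(cᵢ·n₁ᵢ/nᵢ), with n₁ᵢ = aᵢ+bᵢ (exposed), n₀ᵢ = cᵢ+dᵢ (unexposed), nᵢ = n₁ᵢ+n₀ᵢ.
Stratum 1 (Women): n₁ = 352, n₀ = 81, n = 433; a·n₀/n = 11·81/433 = 2.0577; c·n₁/n = 8·352/433 = 6.5035
Stratum 2 (Men): n₁ = 336, n₀ = 210, n = 546; a·n₀/n = 81·210/546 = 31.1538; c·n₁/n = 98·336/546 = 60.3077
RR_MH = (2.0577 + 31.1538) / (6.5035 + 60.3077) = 33.2116 / 66.8112 = 0.49710

0.50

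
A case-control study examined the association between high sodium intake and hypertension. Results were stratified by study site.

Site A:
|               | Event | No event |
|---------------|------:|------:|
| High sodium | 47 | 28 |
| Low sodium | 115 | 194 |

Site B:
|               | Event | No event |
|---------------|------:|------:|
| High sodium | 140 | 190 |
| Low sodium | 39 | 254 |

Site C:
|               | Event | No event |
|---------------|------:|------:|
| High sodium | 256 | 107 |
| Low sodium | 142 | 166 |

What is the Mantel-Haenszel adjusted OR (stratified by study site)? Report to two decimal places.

3.36

OR_MH = Σ(aᵢdᵢ/nᵢ) / Σ(bᵢcᵢ/nᵢ), where nᵢ is the stratum total.
Stratum 1 (Site A): n = 384; a·d/n = 47·194/384 = 23.7448; b·c/n = 28·115/384 = 8.3854
Stratum 2 (Site B): n = 623; a·d/n = 140·254/623 = 57.0787; b·c/n = 190·39/623 = 11.8941
Stratum 3 (Site C): n = 671; a·d/n = 256·166/671 = 63.3323; b·c/n = 107·142/671 = 22.6438
OR_MH = (23.7448 + 57.0787 + 63.3323) / (8.3854 + 11.8941 + 22.6438) = 144.1558 / 42.9233 = 3.35845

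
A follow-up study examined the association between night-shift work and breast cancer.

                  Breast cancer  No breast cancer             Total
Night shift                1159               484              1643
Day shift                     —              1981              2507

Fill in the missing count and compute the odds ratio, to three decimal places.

The missing cell is in the unexposed row: 2507 − 1981 = 526.
So a = 1159, b = 484, c = 526, d = 1981.
OR = (a·d)/(b·c) = (1159 × 1981) / (484 × 526) = 2295979 / 254584 = 9.01855

9.019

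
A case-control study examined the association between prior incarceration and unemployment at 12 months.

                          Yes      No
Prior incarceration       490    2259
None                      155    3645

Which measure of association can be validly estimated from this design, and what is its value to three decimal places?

Cells: a = 490, b = 2259, c = 155, d = 3645.
This is a case-control study: participants were sampled on outcome status, so risks in the source population cannot be estimated directly — relative risk is not valid here. The odds ratio is the appropriate measure.
OR = (a·d)/(b·c) = (490 × 3645) / (2259 × 155) = 1786050 / 350145 = 5.10089

5.101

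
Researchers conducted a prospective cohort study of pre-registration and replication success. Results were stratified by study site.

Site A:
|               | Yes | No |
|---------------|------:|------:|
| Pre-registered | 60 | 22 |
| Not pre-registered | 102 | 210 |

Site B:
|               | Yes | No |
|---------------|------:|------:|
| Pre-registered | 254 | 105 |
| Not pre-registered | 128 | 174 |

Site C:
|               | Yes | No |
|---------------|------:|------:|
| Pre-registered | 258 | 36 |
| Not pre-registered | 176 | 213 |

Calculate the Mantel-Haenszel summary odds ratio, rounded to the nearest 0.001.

OR_MH = Σ(aᵢdᵢ/nᵢ) / Σ(bᵢcᵢ/nᵢ), where nᵢ is the stratum total.
Stratum 1 (Site A): n = 394; a·d/n = 60·210/394 = 31.9797; b·c/n = 22·102/394 = 5.6954
Stratum 2 (Site B): n = 661; a·d/n = 254·174/661 = 66.8623; b·c/n = 105·128/661 = 20.3328
Stratum 3 (Site C): n = 683; a·d/n = 258·213/683 = 80.4597; b·c/n = 36·176/683 = 9.2767
OR_MH = (31.9797 + 66.8623 + 80.4597) / (5.6954 + 20.3328 + 9.2767) = 179.3018 / 35.3050 = 5.07865

5.079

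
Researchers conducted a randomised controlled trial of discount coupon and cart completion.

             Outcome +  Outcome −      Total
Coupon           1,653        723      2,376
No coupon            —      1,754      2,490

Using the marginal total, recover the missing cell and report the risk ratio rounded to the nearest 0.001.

The missing cell is in the unexposed row: 2490 − 1754 = 736.
So a = 1653, b = 723, c = 736, d = 1754.
RR = [a/(a+b)] / [c/(c+d)] = (1653/2376) / (736/2490) = 0.69571/0.29558 = 2.35368

2.354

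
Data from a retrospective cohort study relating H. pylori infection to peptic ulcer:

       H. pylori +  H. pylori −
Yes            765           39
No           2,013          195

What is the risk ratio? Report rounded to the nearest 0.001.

1.652

Reading the table with exposure as columns: a = 765 (H. pylori +, case), b = 2013 (H. pylori +, non-case), c = 39 (H. pylori −, case), d = 195.
Risk in exposed = 765/2778 = 0.27538; risk in unexposed = 39/234 = 0.16667.
RR = 0.27538 / 0.16667 = 1.65227
The risk among the exposed is 1.65 times that among the unexposed.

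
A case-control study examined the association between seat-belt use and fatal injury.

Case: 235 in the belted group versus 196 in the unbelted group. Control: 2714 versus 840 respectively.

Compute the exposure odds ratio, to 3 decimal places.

From the description: a = 235, b = 2714, c = 196, d = 840.
OR = (a·d)/(b·c) = (235 × 840) / (2714 × 196) = 197400 / 531944 = 0.37109
Exposure is associated with lower odds of fatal injury (OR = 0.37 < 1).

0.371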